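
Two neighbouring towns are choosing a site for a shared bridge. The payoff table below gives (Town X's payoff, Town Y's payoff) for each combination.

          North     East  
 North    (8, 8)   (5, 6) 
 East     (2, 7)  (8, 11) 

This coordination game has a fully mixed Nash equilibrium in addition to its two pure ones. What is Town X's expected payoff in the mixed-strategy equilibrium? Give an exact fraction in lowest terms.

Town Y mixes with probability q on North, chosen so Town X is indifferent: 8q + 5(1−q) = 2q + 8(1−q) gives q = 1/3.
Town X's expected payoff (from either row, since indifferent) is 8·1/3 + 5·2/3 = 6.

6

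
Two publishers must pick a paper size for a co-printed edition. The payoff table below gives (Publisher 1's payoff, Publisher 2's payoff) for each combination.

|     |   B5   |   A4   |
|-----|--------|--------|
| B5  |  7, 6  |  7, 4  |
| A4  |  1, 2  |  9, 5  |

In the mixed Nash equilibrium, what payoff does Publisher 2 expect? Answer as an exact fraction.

Publisher 1 mixes with probability p on B5, chosen so Publisher 2 is indifferent: 6p + 2(1−p) = 4p + 5(1−p) gives p = 3/5.
Publisher 2's expected payoff is 6·3/5 + 2·2/5 = 22/5.

22/5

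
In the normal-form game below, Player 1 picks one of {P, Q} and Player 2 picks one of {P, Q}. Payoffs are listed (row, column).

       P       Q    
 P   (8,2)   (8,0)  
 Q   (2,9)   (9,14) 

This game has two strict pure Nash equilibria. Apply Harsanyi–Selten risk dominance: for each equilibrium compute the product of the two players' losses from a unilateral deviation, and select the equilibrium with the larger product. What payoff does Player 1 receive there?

At both P: Player 1 loses 8 − 2 = 6 by deviating; Player 2 loses 2 − 0 = 2. Product = 6·2 = 12.
At both Q: Player 1 loses 9 − 8 = 1 by deviating; Player 2 loses 14 − 9 = 5. Product = 1·5 = 5.
12 > 5, so both P is risk-dominant. Player 1's payoff there is 8.

8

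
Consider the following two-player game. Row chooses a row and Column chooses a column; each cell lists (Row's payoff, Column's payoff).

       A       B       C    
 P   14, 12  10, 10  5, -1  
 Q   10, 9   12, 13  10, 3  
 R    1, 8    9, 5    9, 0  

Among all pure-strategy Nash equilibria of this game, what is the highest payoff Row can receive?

14

(P, A) is a pure NE (Row: 14 ≥ 10; Column: 12 ≥ 10). Row gets 14.
(Q, B) is a pure NE (Row: 12 ≥ 10; Column: 13 ≥ 9). Row gets 12.
Every other cell has a profitable deviation for at least one player. Highest of {14, 12} is 14.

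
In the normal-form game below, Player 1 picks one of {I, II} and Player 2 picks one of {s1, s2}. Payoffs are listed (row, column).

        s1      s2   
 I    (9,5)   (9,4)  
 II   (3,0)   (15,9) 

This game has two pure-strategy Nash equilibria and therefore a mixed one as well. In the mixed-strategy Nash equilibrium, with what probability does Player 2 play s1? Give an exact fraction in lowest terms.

Player 2's mix q on s1 must make Player 1 indifferent between I and II.
Player 1's payoff from I: 9q + 9(1−q). From II: 3q + 15(1−q).
Set equal: 6q = 6(1−q) → q = 6/12 = 1/2.

1/2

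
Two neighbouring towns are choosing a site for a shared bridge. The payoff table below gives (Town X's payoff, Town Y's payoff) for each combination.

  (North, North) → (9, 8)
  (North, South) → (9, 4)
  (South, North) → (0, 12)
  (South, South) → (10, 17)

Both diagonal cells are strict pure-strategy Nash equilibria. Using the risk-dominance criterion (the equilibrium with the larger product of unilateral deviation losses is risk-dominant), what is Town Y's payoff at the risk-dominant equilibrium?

8

At both North: Town X loses 9 − 0 = 9 by deviating; Town Y loses 8 − 4 = 4. Product = 9·4 = 36.
At both South: Town X loses 10 − 9 = 1 by deviating; Town Y loses 17 − 12 = 5. Product = 1·5 = 5.
36 > 5, so both North is risk-dominant. Town Y's payoff there is 8.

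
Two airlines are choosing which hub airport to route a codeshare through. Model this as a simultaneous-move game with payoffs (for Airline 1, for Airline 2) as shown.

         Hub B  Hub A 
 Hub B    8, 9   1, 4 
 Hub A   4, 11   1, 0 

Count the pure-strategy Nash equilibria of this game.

1

Both Hub B: Airline 1 gets 8 (best alternative 4); Airline 2 gets 9 (best alternative 4). Neither deviates — NE.
Both Hub A is not a NE: Airline 2 would switch to Hub B (11 > 0).
No other cell survives both best-response checks, so there is 1 pure NE.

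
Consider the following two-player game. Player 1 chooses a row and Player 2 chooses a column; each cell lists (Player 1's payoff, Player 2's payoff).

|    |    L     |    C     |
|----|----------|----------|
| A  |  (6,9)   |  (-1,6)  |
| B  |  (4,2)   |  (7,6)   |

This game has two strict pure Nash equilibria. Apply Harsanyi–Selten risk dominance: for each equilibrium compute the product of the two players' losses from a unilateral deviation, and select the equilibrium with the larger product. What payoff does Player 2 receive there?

At (A, L): Player 1 loses 6 − 4 = 2 by deviating; Player 2 loses 9 − 6 = 3. Product = 2·3 = 6.
At (B, C): Player 1 loses 7 − (-1) = 8 by deviating; Player 2 loses 6 − 2 = 4. Product = 8·4 = 32.
32 > 6, so (B, C) is risk-dominant. Player 2's payoff there is 6.

6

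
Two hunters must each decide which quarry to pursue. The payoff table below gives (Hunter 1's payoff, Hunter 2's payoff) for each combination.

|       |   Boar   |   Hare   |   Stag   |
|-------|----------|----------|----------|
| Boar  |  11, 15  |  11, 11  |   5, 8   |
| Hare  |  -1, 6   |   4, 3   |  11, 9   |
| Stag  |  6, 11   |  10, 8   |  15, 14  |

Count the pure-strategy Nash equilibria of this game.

Both Boar: Hunter 1 gets 11 (best alternative 6); Hunter 2 gets 15 (best alternative 11). Neither deviates — NE.
Both Stag: Hunter 1 gets 15 (best alternative 11); Hunter 2 gets 14 (best alternative 11). Neither deviates — NE.
Both Hare is not a NE: Hunter 1 would switch to Boar (11 > 4).
No other cell survives both best-response checks, so there are 2 pure NE.

2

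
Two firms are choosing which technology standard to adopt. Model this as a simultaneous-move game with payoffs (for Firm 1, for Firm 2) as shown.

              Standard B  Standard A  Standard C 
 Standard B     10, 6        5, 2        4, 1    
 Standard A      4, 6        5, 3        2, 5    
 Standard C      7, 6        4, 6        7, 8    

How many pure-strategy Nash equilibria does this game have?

2

Both Standard B: Firm 1 gets 10 (best alternative 7); Firm 2 gets 6 (best alternative 2). Neither deviates — NE.
Both Standard C: Firm 1 gets 7 (best alternative 4); Firm 2 gets 8 (best alternative 6). Neither deviates — NE.
Both Standard A is not a NE: Firm 2 would switch to Standard B (6 > 3).
No other cell survives both best-response checks, so there are 2 pure NE.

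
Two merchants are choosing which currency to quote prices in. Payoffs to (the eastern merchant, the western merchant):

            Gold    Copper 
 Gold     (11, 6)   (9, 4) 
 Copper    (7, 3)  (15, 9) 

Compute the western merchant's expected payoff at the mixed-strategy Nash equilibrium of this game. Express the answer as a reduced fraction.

21/4

The eastern merchant mixes with probability p on Gold, chosen so the western merchant is indifferent: 6p + 3(1−p) = 4p + 9(1−p) gives p = 3/4.
The western merchant's expected payoff is 6·3/4 + 3·1/4 = 21/4.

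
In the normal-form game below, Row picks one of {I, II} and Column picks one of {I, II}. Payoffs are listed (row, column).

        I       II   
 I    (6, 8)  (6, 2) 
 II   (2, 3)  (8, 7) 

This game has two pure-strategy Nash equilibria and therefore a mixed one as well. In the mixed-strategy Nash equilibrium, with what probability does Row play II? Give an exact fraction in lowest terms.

3/5

Row's mix p on I must make Column indifferent between I and II.
Column's payoff from I: 8p + 3(1−p). From II: 2p + 7(1−p).
Set equal: 6p = 4(1−p) → p = 4/10 = 2/5.
Probability on II is 1 − 2/5 = 3/5.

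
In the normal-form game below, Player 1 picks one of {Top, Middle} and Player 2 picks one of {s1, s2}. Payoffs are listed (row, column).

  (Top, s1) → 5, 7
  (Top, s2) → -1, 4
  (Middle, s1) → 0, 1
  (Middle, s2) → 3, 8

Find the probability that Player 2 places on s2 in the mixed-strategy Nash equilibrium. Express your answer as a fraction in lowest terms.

Player 2's mix q on s1 must make Player 1 indifferent between Top and Middle.
Player 1's payoff from Top: 5q + (-1)(1−q). From Middle: 0q + 3(1−q).
Set equal: 5q = 4(1−q) → q = 4/9.
Probability on s2 is 1 − 4/9 = 5/9.

5/9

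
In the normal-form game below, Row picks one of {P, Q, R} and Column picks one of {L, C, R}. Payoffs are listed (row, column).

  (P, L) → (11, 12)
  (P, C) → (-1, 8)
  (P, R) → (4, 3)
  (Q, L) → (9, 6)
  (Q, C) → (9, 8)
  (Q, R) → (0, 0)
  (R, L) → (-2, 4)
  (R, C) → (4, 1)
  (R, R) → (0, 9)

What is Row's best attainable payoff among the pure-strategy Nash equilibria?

(P, L) is a pure NE (Row: 11 ≥ 9; Column: 12 ≥ 8). Row gets 11.
(Q, C) is a pure NE (Row: 9 ≥ 4; Column: 8 ≥ 6). Row gets 9.
Every other cell has a profitable deviation for at least one player. Highest of {11, 9} is 11.

11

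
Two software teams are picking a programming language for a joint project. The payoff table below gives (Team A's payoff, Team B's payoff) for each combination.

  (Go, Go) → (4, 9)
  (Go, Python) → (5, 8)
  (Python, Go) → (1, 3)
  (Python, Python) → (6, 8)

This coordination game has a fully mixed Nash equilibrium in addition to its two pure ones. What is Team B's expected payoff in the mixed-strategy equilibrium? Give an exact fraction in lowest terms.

8

Team A mixes with probability p on Go, chosen so Team B is indifferent: 9p + 3(1−p) = 8p + 8(1−p) gives p = 5/6.
Team B's expected payoff is 9·5/6 + 3·1/6 = 8.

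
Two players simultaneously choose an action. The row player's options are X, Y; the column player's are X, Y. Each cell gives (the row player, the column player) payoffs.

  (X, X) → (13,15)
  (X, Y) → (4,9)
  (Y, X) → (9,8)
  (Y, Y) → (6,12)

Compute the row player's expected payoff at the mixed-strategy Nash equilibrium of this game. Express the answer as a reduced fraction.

7

The column player mixes with probability q on X, chosen so the row player is indifferent: 13q + 4(1−q) = 9q + 6(1−q) gives q = 1/3.
The row player's expected payoff (from either row, since indifferent) is 13·1/3 + 4·2/3 = 7.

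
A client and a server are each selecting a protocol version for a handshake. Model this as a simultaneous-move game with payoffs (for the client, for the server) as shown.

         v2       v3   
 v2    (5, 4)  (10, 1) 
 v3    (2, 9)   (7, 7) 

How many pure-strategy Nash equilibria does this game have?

Both v2: the client gets 5 (best alternative 2); the server gets 4 (best alternative 1). Neither deviates — NE.
Both v3 is not a NE: the client would switch to v2 (10 > 7).
No other cell survives both best-response checks, so there is 1 pure NE.

1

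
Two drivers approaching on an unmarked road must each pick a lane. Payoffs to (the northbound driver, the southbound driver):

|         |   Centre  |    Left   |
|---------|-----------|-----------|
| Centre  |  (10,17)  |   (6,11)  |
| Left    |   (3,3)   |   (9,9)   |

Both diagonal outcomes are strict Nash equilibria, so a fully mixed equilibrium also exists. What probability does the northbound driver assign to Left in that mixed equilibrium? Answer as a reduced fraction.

1/2

The northbound driver's mix p on Centre must make the southbound driver indifferent between Centre and Left.
The southbound driver's payoff from Centre: 17p + 3(1−p). From Left: 11p + 9(1−p).
Set equal: 6p = 6(1−p) → p = 6/12 = 1/2.
Probability on Left is 1 − 1/2 = 1/2.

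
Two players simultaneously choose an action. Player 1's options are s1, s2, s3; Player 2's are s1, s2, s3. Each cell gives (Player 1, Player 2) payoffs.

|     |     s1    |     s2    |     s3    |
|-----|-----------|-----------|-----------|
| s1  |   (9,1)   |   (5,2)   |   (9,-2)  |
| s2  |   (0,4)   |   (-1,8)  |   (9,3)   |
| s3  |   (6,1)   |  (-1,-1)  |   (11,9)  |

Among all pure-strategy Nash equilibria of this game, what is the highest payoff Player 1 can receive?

(s1, s2) is a pure NE (Player 1: 5 ≥ -1; Player 2: 2 ≥ 1). Player 1 gets 5.
Both s3 is a pure NE (Player 1: 11 ≥ 9; Player 2: 9 ≥ 1). Player 1 gets 11.
Every other cell has a profitable deviation for at least one player. Highest of {5, 11} is 11.

11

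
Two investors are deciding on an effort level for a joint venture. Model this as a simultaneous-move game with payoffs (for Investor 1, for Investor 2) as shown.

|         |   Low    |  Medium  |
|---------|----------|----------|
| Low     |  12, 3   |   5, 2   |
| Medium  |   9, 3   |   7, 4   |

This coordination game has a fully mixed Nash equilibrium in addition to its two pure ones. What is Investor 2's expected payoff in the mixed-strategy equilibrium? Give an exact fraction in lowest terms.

Investor 1 mixes with probability p on Low, chosen so Investor 2 is indifferent: 3p + 3(1−p) = 2p + 4(1−p) gives p = 1/2.
Investor 2's expected payoff is 3·1/2 + 3·1/2 = 3.

3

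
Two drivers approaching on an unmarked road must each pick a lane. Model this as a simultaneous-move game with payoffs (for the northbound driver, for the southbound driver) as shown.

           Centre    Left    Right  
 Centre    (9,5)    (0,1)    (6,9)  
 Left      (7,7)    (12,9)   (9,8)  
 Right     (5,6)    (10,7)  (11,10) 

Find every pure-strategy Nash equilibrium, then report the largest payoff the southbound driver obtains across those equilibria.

10

Both Left is a pure NE (the northbound driver: 12 ≥ 10; the southbound driver: 9 ≥ 8). The southbound driver gets 9.
Both Right is a pure NE (the northbound driver: 11 ≥ 9; the southbound driver: 10 ≥ 7). The southbound driver gets 10.
Every other cell has a profitable deviation for at least one player. Highest of {9, 10} is 10.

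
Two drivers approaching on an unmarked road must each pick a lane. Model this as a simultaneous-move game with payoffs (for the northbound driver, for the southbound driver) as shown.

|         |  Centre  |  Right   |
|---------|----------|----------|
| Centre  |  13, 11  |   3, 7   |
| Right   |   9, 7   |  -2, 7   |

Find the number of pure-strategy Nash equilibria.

Both Centre: the northbound driver gets 13 (best alternative 9); the southbound driver gets 11 (best alternative 7). Neither deviates — NE.
Both Right is not a NE: the northbound driver would switch to Centre (3 > -2).
No other cell survives both best-response checks, so there is 1 pure NE.

1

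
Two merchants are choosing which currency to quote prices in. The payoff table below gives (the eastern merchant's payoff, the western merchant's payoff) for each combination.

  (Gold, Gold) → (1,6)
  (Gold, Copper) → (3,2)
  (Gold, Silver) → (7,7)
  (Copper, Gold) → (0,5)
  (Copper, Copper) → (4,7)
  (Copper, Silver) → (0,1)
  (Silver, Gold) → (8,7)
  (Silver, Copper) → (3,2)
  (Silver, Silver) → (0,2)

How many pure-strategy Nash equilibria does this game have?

(Gold, Silver): the eastern merchant gets 7 (best alternative 0); the western merchant gets 7 (best alternative 6). Neither deviates — NE.
Both Copper: the eastern merchant gets 4 (best alternative 3); the western merchant gets 7 (best alternative 5). Neither deviates — NE.
(Silver, Gold): the eastern merchant gets 8 (best alternative 1); the western merchant gets 7 (best alternative 2). Neither deviates — NE.
Both Gold is not a NE: the eastern merchant would switch to Silver (8 > 1).
No other cell survives both best-response checks, so there are 3 pure NE.

3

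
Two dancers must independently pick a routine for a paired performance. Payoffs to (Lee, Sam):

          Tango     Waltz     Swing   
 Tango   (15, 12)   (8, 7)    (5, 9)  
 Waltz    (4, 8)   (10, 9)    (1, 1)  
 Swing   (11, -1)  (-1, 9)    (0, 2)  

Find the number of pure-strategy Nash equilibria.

Both Tango: Lee gets 15 (best alternative 11); Sam gets 12 (best alternative 9). Neither deviates — NE.
Both Waltz: Lee gets 10 (best alternative 8); Sam gets 9 (best alternative 8). Neither deviates — NE.
Both Swing is not a NE: Lee would switch to Tango (5 > 0).
No other cell survives both best-response checks, so there are 2 pure NE.

2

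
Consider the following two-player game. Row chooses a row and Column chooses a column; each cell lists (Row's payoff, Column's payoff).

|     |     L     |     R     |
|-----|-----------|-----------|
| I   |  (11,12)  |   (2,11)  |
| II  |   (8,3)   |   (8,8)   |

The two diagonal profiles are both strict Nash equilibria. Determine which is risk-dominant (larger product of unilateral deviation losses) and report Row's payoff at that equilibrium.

8

At (I, L): Row loses 11 − 8 = 3 by deviating; Column loses 12 − 11 = 1. Product = 3·1 = 3.
At (II, R): Row loses 8 − 2 = 6 by deviating; Column loses 8 − 3 = 5. Product = 6·5 = 30.
30 > 3, so (II, R) is risk-dominant. Row's payoff there is 8.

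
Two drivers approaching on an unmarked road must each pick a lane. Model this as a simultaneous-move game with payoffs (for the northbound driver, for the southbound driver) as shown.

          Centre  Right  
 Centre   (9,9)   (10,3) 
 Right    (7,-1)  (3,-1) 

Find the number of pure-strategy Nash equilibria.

1

Both Centre: the northbound driver gets 9 (best alternative 7); the southbound driver gets 9 (best alternative 3). Neither deviates — NE.
Both Right is not a NE: the northbound driver would switch to Centre (10 > 3).
No other cell survives both best-response checks, so there is 1 pure NE.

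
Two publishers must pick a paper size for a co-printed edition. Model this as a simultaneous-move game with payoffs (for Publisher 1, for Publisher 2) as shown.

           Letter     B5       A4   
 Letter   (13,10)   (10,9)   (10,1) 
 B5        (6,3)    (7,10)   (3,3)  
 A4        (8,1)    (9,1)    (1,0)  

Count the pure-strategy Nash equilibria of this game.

Both Letter: Publisher 1 gets 13 (best alternative 8); Publisher 2 gets 10 (best alternative 9). Neither deviates — NE.
Both A4 is not a NE: Publisher 1 would switch to Letter (10 > 1).
No other cell survives both best-response checks, so there is 1 pure NE.

1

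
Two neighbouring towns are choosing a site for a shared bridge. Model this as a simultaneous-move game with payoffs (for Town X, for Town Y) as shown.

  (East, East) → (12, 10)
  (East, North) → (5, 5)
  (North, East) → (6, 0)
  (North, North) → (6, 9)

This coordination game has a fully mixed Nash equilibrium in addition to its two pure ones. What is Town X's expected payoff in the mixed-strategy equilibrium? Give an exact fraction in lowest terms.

Town Y mixes with probability q on East, chosen so Town X is indifferent: 12q + 5(1−q) = 6q + 6(1−q) gives q = 1/7.
Town X's expected payoff (from either row, since indifferent) is 12·1/7 + 5·6/7 = 6.

6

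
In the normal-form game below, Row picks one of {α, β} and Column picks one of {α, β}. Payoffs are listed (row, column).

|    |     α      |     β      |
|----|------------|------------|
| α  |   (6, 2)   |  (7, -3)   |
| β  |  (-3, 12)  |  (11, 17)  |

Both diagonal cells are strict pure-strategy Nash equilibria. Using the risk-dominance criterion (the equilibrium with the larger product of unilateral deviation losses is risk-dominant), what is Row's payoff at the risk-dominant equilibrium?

At both α: Row loses 6 − (-3) = 9 by deviating; Column loses 2 − (-3) = 5. Product = 9·5 = 45.
At both β: Row loses 11 − 7 = 4 by deviating; Column loses 17 − 12 = 5. Product = 4·5 = 20.
45 > 20, so both α is risk-dominant. Row's payoff there is 6.

6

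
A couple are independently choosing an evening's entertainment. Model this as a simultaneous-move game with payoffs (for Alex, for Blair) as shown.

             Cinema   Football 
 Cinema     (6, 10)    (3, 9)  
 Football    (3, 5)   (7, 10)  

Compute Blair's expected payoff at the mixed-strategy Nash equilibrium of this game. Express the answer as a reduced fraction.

55/6

Alex mixes with probability p on Cinema, chosen so Blair is indifferent: 10p + 5(1−p) = 9p + 10(1−p) gives p = 5/6.
Blair's expected payoff is 10·5/6 + 5·1/6 = 55/6.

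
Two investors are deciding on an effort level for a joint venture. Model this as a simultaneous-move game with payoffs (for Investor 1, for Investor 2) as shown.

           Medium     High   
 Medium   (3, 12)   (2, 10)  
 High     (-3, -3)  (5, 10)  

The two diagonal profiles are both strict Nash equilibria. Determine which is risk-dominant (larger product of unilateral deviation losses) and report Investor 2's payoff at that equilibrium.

10

At both Medium: Investor 1 loses 3 − (-3) = 6 by deviating; Investor 2 loses 12 − 10 = 2. Product = 6·2 = 12.
At both High: Investor 1 loses 5 − 2 = 3 by deviating; Investor 2 loses 10 − (-3) = 13. Product = 3·13 = 39.
39 > 12, so both High is risk-dominant. Investor 2's payoff there is 10.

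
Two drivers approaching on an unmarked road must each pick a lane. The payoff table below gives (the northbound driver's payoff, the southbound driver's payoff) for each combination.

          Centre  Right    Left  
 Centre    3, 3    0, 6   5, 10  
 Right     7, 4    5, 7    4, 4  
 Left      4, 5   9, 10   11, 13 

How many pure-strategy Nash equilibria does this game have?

1

Both Left: the northbound driver gets 11 (best alternative 5); the southbound driver gets 13 (best alternative 10). Neither deviates — NE.
Both Centre is not a NE: the northbound driver would switch to Right (7 > 3).
No other cell survives both best-response checks, so there is 1 pure NE.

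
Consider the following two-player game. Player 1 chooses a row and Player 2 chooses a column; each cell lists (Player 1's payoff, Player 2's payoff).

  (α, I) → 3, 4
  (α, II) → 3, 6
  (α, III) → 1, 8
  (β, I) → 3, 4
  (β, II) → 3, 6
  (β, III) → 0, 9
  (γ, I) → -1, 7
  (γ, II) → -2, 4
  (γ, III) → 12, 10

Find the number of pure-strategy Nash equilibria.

(γ, III): Player 1 gets 12 (best alternative 1); Player 2 gets 10 (best alternative 7). Neither deviates — NE.
(α, I) is not a NE: Player 2 would switch to III (8 > 4).
No other cell survives both best-response checks, so there is 1 pure NE.

1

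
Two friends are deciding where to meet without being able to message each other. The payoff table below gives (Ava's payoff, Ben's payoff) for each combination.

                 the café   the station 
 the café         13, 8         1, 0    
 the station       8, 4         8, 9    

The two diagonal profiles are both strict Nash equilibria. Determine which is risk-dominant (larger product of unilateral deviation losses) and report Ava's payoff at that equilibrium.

13

At both the café: Ava loses 13 − 8 = 5 by deviating; Ben loses 8 − 0 = 8. Product = 5·8 = 40.
At both the station: Ava loses 8 − 1 = 7 by deviating; Ben loses 9 − 4 = 5. Product = 7·5 = 35.
40 > 35, so both the café is risk-dominant. Ava's payoff there is 13.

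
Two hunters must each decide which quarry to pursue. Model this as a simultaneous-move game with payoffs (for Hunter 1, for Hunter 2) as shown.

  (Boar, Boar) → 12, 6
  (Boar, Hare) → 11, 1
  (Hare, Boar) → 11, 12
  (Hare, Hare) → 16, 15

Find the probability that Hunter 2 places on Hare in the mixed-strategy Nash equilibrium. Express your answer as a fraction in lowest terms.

Hunter 2's mix q on Boar must make Hunter 1 indifferent between Boar and Hare.
Hunter 1's payoff from Boar: 12q + 11(1−q). From Hare: 11q + 16(1−q).
Set equal: 1q = 5(1−q) → q = 5/6.
Probability on Hare is 1 − 5/6 = 1/6.

1/6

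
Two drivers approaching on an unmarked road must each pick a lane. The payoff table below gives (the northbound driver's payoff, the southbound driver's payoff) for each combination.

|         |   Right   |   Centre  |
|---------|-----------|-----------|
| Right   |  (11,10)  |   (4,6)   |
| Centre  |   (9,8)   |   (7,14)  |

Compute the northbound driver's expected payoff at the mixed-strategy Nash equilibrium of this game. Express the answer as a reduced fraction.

The southbound driver mixes with probability q on Right, chosen so the northbound driver is indifferent: 11q + 4(1−q) = 9q + 7(1−q) gives q = 3/5.
The northbound driver's expected payoff (from either row, since indifferent) is 11·3/5 + 4·2/5 = 41/5.

41/5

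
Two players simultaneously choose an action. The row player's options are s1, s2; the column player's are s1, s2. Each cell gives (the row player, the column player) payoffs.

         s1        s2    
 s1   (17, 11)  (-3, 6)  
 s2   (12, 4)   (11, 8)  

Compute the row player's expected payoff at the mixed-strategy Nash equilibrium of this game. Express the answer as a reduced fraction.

The column player mixes with probability q on s1, chosen so the row player is indifferent: 17q + (-3)(1−q) = 12q + 11(1−q) gives q = 14/19.
The row player's expected payoff (from either row, since indifferent) is 17·14/19 + (-3)·5/19 = 223/19.

223/19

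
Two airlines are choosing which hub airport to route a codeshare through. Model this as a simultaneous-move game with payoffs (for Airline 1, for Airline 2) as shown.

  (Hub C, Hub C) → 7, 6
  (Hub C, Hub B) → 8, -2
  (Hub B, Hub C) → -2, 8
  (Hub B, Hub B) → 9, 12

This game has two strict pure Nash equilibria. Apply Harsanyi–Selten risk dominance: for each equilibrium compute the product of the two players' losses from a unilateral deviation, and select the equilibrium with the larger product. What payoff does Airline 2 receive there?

6

At both Hub C: Airline 1 loses 7 − (-2) = 9 by deviating; Airline 2 loses 6 − (-2) = 8. Product = 9·8 = 72.
At both Hub B: Airline 1 loses 9 − 8 = 1 by deviating; Airline 2 loses 12 − 8 = 4. Product = 1·4 = 4.
72 > 4, so both Hub C is risk-dominant. Airline 2's payoff there is 6.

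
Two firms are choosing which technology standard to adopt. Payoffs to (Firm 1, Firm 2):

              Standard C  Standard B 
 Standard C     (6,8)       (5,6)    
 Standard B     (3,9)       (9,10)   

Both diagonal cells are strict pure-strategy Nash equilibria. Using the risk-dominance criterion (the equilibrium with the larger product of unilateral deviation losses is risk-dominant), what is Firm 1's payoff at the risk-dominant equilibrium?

6

At both Standard C: Firm 1 loses 6 − 3 = 3 by deviating; Firm 2 loses 8 − 6 = 2. Product = 3·2 = 6.
At both Standard B: Firm 1 loses 9 − 5 = 4 by deviating; Firm 2 loses 10 − 9 = 1. Product = 4·1 = 4.
6 > 4, so both Standard C is risk-dominant. Firm 1's payoff there is 6.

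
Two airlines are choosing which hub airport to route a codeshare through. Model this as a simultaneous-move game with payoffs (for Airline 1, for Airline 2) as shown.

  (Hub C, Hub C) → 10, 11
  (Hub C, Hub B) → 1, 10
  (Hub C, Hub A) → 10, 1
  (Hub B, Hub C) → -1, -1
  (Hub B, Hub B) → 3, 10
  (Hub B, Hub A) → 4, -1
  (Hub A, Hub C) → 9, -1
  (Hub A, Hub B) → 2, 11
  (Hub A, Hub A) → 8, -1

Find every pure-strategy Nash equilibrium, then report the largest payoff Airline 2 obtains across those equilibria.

11

Both Hub C is a pure NE (Airline 1: 10 ≥ 9; Airline 2: 11 ≥ 10). Airline 2 gets 11.
Both Hub B is a pure NE (Airline 1: 3 ≥ 2; Airline 2: 10 ≥ -1). Airline 2 gets 10.
Every other cell has a profitable deviation for at least one player. Highest of {11, 10} is 11.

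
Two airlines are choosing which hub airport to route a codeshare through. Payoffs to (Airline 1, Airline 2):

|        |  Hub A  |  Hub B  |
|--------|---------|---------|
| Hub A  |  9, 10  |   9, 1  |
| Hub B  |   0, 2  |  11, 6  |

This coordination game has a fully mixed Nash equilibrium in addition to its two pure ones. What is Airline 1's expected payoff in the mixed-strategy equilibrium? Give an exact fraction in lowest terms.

Airline 2 mixes with probability q on Hub A, chosen so Airline 1 is indifferent: 9q + 9(1−q) = 0q + 11(1−q) gives q = 2/11.
Airline 1's expected payoff (from either row, since indifferent) is 9·2/11 + 9·9/11 = 9.

9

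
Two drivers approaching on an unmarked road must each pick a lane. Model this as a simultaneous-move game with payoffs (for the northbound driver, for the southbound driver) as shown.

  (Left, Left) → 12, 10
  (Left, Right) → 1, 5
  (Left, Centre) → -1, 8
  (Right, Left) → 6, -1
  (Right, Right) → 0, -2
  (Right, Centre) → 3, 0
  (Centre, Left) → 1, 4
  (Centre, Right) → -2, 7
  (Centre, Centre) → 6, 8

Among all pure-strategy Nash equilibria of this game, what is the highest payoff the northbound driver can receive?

12

Both Left is a pure NE (the northbound driver: 12 ≥ 6; the southbound driver: 10 ≥ 8). The northbound driver gets 12.
Both Centre is a pure NE (the northbound driver: 6 ≥ 3; the southbound driver: 8 ≥ 7). The northbound driver gets 6.
Every other cell has a profitable deviation for at least one player. Highest of {12, 6} is 12.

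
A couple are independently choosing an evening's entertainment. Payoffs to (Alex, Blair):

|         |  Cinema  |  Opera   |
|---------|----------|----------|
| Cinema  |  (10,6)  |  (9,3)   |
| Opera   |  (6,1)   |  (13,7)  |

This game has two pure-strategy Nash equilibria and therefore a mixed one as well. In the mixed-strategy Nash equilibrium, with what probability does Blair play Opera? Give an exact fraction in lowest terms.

1/2

Blair's mix q on Cinema must make Alex indifferent between Cinema and Opera.
Alex's payoff from Cinema: 10q + 9(1−q). From Opera: 6q + 13(1−q).
Set equal: 4q = 4(1−q) → q = 4/8 = 1/2.
Probability on Opera is 1 − 1/2 = 1/2.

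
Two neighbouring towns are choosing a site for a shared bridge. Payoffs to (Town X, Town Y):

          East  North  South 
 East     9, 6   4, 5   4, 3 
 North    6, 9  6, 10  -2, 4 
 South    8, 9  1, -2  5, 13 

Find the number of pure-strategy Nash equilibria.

Both East: Town X gets 9 (best alternative 8); Town Y gets 6 (best alternative 5). Neither deviates — NE.
Both North: Town X gets 6 (best alternative 4); Town Y gets 10 (best alternative 9). Neither deviates — NE.
Both South: Town X gets 5 (best alternative 4); Town Y gets 13 (best alternative 9). Neither deviates — NE.
(North, South) is not a NE: Town X would switch to South (5 > -2).
No other cell survives both best-response checks, so there are 3 pure NE.

3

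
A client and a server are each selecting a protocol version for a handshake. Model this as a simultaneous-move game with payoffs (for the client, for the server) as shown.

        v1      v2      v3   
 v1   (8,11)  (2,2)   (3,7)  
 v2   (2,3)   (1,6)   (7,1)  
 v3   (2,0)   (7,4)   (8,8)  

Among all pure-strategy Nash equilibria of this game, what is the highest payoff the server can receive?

Both v1 is a pure NE (the client: 8 ≥ 2; the server: 11 ≥ 7). The server gets 11.
Both v3 is a pure NE (the client: 8 ≥ 7; the server: 8 ≥ 4). The server gets 8.
Every other cell has a profitable deviation for at least one player. Highest of {11, 8} is 11.

11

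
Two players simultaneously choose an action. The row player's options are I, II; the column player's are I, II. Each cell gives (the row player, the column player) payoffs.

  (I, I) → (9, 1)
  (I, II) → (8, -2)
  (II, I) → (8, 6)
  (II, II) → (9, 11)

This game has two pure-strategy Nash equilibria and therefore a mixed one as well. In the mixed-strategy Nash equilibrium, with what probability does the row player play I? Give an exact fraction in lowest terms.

The row player's mix p on I must make the column player indifferent between I and II.
The column player's payoff from I: 1p + 6(1−p). From II: (-2)p + 11(1−p).
Set equal: 3p = 5(1−p) → p = 5/8.

5/8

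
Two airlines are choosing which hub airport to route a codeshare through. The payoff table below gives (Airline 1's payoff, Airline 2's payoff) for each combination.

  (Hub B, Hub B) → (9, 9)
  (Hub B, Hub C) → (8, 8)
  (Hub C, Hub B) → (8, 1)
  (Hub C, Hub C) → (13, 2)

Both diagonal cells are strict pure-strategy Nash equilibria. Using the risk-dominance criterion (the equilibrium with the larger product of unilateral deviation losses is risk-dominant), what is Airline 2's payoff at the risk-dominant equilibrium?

At both Hub B: Airline 1 loses 9 − 8 = 1 by deviating; Airline 2 loses 9 − 8 = 1. Product = 1·1 = 1.
At both Hub C: Airline 1 loses 13 − 8 = 5 by deviating; Airline 2 loses 2 − 1 = 1. Product = 5·1 = 5.
5 > 1, so both Hub C is risk-dominant. Airline 2's payoff there is 2.

2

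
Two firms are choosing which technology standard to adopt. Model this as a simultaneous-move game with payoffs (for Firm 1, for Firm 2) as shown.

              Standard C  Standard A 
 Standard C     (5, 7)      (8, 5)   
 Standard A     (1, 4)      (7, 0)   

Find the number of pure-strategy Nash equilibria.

Both Standard C: Firm 1 gets 5 (best alternative 1); Firm 2 gets 7 (best alternative 5). Neither deviates — NE.
Both Standard A is not a NE: Firm 1 would switch to Standard C (8 > 7).
No other cell survives both best-response checks, so there is 1 pure NE.

1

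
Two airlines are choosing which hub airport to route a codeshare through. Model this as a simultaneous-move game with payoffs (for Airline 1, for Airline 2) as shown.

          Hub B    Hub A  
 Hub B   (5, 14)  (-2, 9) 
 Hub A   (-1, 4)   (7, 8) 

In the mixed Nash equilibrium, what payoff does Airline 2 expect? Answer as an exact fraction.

76/9

Airline 1 mixes with probability p on Hub B, chosen so Airline 2 is indifferent: 14p + 4(1−p) = 9p + 8(1−p) gives p = 4/9.
Airline 2's expected payoff is 14·4/9 + 4·5/9 = 76/9.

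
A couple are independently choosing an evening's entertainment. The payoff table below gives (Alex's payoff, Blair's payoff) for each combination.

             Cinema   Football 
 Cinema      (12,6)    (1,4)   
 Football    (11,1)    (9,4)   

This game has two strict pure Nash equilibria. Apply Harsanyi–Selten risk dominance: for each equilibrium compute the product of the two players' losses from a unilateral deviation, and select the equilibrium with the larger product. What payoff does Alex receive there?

At both Cinema: Alex loses 12 − 11 = 1 by deviating; Blair loses 6 − 4 = 2. Product = 1·2 = 2.
At both Football: Alex loses 9 − 1 = 8 by deviating; Blair loses 4 − 1 = 3. Product = 8·3 = 24.
24 > 2, so both Football is risk-dominant. Alex's payoff there is 9.

9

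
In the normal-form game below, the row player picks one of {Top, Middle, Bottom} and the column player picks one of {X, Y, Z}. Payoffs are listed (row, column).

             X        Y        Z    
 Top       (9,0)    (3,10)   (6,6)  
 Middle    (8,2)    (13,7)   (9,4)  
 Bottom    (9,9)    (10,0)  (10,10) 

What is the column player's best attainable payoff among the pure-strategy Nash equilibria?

10

(Middle, Y) is a pure NE (the row player: 13 ≥ 10; the column player: 7 ≥ 4). The column player gets 7.
(Bottom, Z) is a pure NE (the row player: 10 ≥ 9; the column player: 10 ≥ 9). The column player gets 10.
Every other cell has a profitable deviation for at least one player. Highest of {7, 10} is 10.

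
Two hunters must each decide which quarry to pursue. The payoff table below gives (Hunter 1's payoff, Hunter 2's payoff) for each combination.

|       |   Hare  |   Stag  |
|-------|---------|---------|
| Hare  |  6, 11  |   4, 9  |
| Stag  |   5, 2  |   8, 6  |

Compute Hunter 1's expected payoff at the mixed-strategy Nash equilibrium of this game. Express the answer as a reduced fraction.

Hunter 2 mixes with probability q on Hare, chosen so Hunter 1 is indifferent: 6q + 4(1−q) = 5q + 8(1−q) gives q = 4/5.
Hunter 1's expected payoff (from either row, since indifferent) is 6·4/5 + 4·1/5 = 28/5.

28/5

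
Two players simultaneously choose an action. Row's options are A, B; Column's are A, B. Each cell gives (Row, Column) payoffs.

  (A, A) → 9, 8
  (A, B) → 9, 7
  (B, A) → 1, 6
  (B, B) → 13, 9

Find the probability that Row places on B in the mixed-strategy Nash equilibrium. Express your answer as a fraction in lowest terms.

Row's mix p on A must make Column indifferent between A and B.
Column's payoff from A: 8p + 6(1−p). From B: 7p + 9(1−p).
Set equal: 1p = 3(1−p) → p = 3/4.
Probability on B is 1 − 3/4 = 1/4.

1/4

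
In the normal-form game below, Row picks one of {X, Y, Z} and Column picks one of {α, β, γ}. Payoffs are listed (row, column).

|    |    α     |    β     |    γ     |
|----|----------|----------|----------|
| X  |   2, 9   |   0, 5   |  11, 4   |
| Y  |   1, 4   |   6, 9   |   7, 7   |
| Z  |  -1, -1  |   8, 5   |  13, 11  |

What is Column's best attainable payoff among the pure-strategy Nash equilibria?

(X, α) is a pure NE (Row: 2 ≥ 1; Column: 9 ≥ 5). Column gets 9.
(Z, γ) is a pure NE (Row: 13 ≥ 11; Column: 11 ≥ 5). Column gets 11.
Every other cell has a profitable deviation for at least one player. Highest of {9, 11} is 11.

11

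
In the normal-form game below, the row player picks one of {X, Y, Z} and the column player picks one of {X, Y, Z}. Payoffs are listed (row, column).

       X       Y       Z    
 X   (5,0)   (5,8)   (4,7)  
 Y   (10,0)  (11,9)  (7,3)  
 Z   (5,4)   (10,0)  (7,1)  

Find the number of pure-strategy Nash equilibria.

Both Y: the row player gets 11 (best alternative 10); the column player gets 9 (best alternative 3). Neither deviates — NE.
Both Z is not a NE: the column player would switch to X (4 > 1).
No other cell survives both best-response checks, so there is 1 pure NE.

1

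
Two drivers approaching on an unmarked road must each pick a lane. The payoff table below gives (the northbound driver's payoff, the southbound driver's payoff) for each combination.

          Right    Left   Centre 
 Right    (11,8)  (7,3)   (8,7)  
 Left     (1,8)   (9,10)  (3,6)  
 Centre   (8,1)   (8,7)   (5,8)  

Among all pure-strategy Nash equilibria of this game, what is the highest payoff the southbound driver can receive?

Both Right is a pure NE (the northbound driver: 11 ≥ 8; the southbound driver: 8 ≥ 7). The southbound driver gets 8.
Both Left is a pure NE (the northbound driver: 9 ≥ 8; the southbound driver: 10 ≥ 8). The southbound driver gets 10.
Every other cell has a profitable deviation for at least one player. Highest of {8, 10} is 10.

10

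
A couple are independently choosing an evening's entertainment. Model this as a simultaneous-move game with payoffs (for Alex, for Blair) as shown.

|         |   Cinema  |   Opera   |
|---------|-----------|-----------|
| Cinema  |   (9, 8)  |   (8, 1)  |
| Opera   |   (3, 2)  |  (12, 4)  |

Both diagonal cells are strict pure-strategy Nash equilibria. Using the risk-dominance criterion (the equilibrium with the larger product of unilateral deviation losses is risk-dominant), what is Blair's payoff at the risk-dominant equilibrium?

At both Cinema: Alex loses 9 − 3 = 6 by deviating; Blair loses 8 − 1 = 7. Product = 6·7 = 42.
At both Opera: Alex loses 12 − 8 = 4 by deviating; Blair loses 4 − 2 = 2. Product = 4·2 = 8.
42 > 8, so both Cinema is risk-dominant. Blair's payoff there is 8.

8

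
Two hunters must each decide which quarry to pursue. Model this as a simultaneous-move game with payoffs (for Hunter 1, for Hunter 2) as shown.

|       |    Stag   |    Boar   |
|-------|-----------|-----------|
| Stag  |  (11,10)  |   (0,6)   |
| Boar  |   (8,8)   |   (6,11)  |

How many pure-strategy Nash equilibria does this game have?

Both Stag: Hunter 1 gets 11 (best alternative 8); Hunter 2 gets 10 (best alternative 6). Neither deviates — NE.
Both Boar: Hunter 1 gets 6 (best alternative 0); Hunter 2 gets 11 (best alternative 8). Neither deviates — NE.
(Boar, Stag) is not a NE: Hunter 1 would switch to Stag (11 > 8).
No other cell survives both best-response checks, so there are 2 pure NE.

2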